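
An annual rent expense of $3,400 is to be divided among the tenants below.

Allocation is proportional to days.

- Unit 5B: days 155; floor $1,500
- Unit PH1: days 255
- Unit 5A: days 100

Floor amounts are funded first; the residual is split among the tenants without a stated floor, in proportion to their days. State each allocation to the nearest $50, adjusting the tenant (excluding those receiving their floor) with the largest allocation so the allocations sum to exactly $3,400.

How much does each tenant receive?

Guaranteed amounts: Unit 5B $1,500. Balance $1,900.
Balance split over remaining days 355: Unit PH1 1,364.79 → $1,350; Unit 5A 535.21 → $550.

Unit 5B: $1,500 | Unit PH1: $1,350 | Unit 5A: $550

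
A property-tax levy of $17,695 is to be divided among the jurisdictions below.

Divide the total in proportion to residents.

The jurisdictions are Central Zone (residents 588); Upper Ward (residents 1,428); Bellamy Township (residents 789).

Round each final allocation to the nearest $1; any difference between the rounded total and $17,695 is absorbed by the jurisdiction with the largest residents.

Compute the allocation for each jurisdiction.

Central Zone: $3,709 | Upper Ward: $9,009 | Bellamy Township: $4,977

Residents total: 2,805.
Proportional shares: Central Zone 588/2,805 × $17,695 = 3,709.33; Upper Ward 1,428/2,805 × $17,695 = 9,008.36; Bellamy Township 789/2,805 × $17,695 = 4,977.31.
Rounded to nearest $1: Central Zone $3,709; Upper Ward $9,008; Bellamy Township $4,977. Sum = $17,694.
Difference $17,695 − $17,694 = +$1 applied to largest residents (Upper Ward): Upper Ward becomes $9,009.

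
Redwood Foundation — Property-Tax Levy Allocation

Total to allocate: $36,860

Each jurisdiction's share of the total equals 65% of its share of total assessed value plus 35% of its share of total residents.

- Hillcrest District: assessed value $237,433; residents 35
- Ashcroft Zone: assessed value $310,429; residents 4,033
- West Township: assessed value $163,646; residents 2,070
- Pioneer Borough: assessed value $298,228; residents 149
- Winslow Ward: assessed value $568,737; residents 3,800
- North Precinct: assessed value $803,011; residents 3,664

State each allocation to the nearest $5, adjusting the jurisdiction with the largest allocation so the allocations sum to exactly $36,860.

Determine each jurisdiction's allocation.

Totals — assessed value 2,381,484, residents 13,751.
Composite weights (65% assessed value + 35% residents): Hillcrest District 0.0657; Ashcroft Zone 0.1874; West Township 0.0974; Pioneer Borough 0.0852; Winslow Ward 0.2520; North Precinct 0.3124.
Unrounded shares: Hillcrest District 2,421.54; Ashcroft Zone 6,906.79; West Township 3,588.41; Pioneer Borough 3,140.12; Winslow Ward 9,286.91; North Precinct 11,516.23.
After rounding ($5): Hillcrest District $2,420; Ashcroft Zone $6,905; West Township $3,590; Pioneer Borough $3,140; Winslow Ward $9,285; North Precinct $11,515. Sum = $36,855.
Difference $36,860 − $36,855 = +$5 applied to largest allocation (North Precinct): North Precinct becomes $11,520.

Hillcrest District: $2,420 | Ashcroft Zone: $6,905 | West Township: $3,590 | Pioneer Borough: $3,140 | Winslow Ward: $9,285 | North Precinct: $11,520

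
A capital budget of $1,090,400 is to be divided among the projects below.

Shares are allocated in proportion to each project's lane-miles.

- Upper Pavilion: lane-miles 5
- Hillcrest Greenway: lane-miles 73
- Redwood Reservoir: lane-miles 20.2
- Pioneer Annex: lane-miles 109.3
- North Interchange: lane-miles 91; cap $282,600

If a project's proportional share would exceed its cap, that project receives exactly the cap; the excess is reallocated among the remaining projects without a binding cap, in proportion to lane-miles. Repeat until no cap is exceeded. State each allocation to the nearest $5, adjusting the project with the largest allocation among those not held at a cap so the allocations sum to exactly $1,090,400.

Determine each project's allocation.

Total lane-miles = 298.5.
Proportional shares (ignoring caps): Upper Pavilion 18,264.66; Hillcrest Greenway 266,663.99; Redwood Reservoir 73,789.21; Pioneer Annex 399,265.39; North Interchange 332,416.75.
Cap binds for North Interchange ($282,600); remaining pool $807,800 reallocated over remaining lane-miles 207.5.
Redistributed shares: Upper Pavilion 19,465.06 → $19,465; Hillcrest Greenway 284,189.88 → $284,190; Redwood Reservoir 78,638.84 → $78,640; Pioneer Annex 425,506.22 → $425,505.

Upper Pavilion: $19,465 · Hillcrest Greenway: $284,190 · Redwood Reservoir: $78,640 · Pioneer Annex: $425,505 · North Interchange: $282,600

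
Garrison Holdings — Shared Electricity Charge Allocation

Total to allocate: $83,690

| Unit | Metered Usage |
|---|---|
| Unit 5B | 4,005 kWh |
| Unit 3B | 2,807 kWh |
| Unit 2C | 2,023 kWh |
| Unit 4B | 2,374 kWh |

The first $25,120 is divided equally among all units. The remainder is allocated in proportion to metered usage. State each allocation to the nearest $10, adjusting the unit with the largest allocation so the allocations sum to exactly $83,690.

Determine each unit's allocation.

Unit 5B: $27,210 · Unit 3B: $20,950 · Unit 2C: $16,850 · Unit 4B: $18,680

Equal tier: $25,120 ÷ 4 = $6,280 apiece.
Remainder $58,570 by metered usage (total 11,209): Unit 5B 20,927.19 → $20,930; Unit 3B 14,667.32 → $14,670; Unit 2C 10,570.71 → $10,570; Unit 4B 12,404.78 → $12,400.
Totals: Unit 5B $6,280 + $20,930 = $27,210; Unit 3B $6,280 + $14,670 = $20,950; Unit 2C $6,280 + $10,570 = $16,850; Unit 4B $6,280 + $12,400 = $18,680.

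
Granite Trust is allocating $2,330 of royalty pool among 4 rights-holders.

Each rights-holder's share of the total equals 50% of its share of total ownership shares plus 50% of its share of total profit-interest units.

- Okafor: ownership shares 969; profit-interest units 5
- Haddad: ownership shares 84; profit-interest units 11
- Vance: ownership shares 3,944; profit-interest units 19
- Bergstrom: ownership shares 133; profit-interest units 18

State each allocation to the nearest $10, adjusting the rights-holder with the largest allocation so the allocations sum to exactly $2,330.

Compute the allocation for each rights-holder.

Okafor: $330 | Haddad: $260 | Vance: $1,310 | Bergstrom: $430

Totals — ownership shares 5,130, profit-interest units 53.
Blended shares (50% ownership shares + 50% profit-interest units): Okafor 0.1416; Haddad 0.1120; Vance 0.5637; Bergstrom 0.1828.
Pro-rata amounts: Okafor 329.96; Haddad 260.87; Vance 1,313.31; Bergstrom 425.86.
Rounded to nearest $10: Okafor $330; Haddad $260; Vance $1,310; Bergstrom $430. Sum = $2,330.
No rounding difference to absorb.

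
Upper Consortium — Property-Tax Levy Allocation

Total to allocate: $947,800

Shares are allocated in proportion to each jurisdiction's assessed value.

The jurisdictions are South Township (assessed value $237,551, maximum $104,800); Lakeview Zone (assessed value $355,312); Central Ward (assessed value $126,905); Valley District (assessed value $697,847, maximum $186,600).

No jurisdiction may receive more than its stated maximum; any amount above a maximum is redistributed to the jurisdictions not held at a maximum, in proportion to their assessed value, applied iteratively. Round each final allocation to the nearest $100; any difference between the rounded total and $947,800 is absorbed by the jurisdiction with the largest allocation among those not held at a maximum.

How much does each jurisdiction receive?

Combined assessed value = 1,417,615.
Proportional shares (ignoring caps): South Township 158,823.68; Lakeview Zone 237,557.24; Central Ward 84,847.13; Valley District 466,571.94.
Held at cap: South Township ($104,800), Valley District ($186,600); residual $656,400 reallocated over remaining assessed value 482,217.
Remaining shares: Lakeview Zone 483,655.28 → $483,700; Central Ward 172,744.72 → $172,700.

South Township: $104,800 · Lakeview Zone: $483,700 · Central Ward: $172,700 · Valley District: $186,600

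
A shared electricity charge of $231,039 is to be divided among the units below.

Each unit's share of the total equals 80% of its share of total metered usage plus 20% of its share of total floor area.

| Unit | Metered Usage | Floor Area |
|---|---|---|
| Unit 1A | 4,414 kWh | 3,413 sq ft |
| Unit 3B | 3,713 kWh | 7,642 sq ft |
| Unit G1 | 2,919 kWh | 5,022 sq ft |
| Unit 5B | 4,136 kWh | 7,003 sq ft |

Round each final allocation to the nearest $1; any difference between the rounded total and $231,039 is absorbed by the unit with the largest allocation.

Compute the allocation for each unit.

Totals — metered usage 15,182, floor area 23,080.
Blended shares (80% metered usage + 20% floor area): Unit 1A 0.2622; Unit 3B 0.2619; Unit G1 0.1973; Unit 5B 0.2786.
Pro-rata amounts: Unit 1A 60,570.71; Unit 3B 60,503.24; Unit G1 45,591.37; Unit 5B 64,373.67.
Rounded to nearest $1: Unit 1A $60,571; Unit 3B $60,503; Unit G1 $45,591; Unit 5B $64,374. Sum = $231,039.
Rounded total matches; no reconciliation needed.

Unit 1A: $60,571; Unit 3B: $60,503; Unit G1: $45,591; Unit 5B: $64,374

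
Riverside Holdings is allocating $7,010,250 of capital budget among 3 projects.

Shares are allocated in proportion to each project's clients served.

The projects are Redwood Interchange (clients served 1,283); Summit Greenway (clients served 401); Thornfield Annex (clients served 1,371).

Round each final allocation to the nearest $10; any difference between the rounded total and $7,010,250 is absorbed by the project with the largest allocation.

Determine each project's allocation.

Clients served total: 3,055.
Proportional shares: Redwood Interchange 1,283/3,055 × $7,010,250 = 2,944,075.53; Summit Greenway 401/3,055 × $7,010,250 = 920,167.02; Thornfield Annex 1,371/3,055 × $7,010,250 = 3,146,007.45.
At nearest $10: Redwood Interchange $2,944,080; Summit Greenway $920,170; Thornfield Annex $3,146,010. Sum = $7,010,260.
Difference $7,010,250 − $7,010,260 = −$10 applied to largest allocation (Thornfield Annex): Thornfield Annex becomes $3,146,000.

Redwood Interchange: $2,944,080; Summit Greenway: $920,170; Thornfield Annex: $3,146,000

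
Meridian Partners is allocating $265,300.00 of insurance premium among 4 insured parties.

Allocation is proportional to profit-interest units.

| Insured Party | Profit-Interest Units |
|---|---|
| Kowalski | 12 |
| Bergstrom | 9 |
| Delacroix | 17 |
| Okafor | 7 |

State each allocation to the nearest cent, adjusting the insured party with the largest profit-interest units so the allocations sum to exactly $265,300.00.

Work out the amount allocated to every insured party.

Combined profit-interest units = 12 + 9 + 17 + 7 = 45.
Pro-rata amounts: Kowalski 70,746.6667; Bergstrom 53,060.0000; Delacroix 100,224.4444; Okafor 41,268.8889.
After rounding (cent): Kowalski $70,746.67; Bergstrom $53,060.00; Delacroix $100,224.44; Okafor $41,268.89. Sum = $265,300.00.
No rounding difference to absorb.

Kowalski: $70,746.67 | Bergstrom: $53,060.00 | Delacroix: $100,224.44 | Okafor: $41,268.89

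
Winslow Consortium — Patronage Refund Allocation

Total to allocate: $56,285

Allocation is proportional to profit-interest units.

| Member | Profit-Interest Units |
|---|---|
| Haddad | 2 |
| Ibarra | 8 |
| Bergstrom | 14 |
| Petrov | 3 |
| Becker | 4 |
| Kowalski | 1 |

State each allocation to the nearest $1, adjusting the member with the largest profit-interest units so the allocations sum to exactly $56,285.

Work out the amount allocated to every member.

Haddad: $3,518; Ibarra: $14,071; Bergstrom: $24,624; Petrov: $5,277; Becker: $7,036; Kowalski: $1,759

Total profit-interest units = 32.
Raw shares: Haddad 2/32 × $56,285 = 3,517.81; Ibarra 8/32 × $56,285 = 14,071.25; Bergstrom 14/32 × $56,285 = 24,624.69; Petrov 3/32 × $56,285 = 5,276.72; Becker 4/32 × $56,285 = 7,035.62; Kowalski 1/32 × $56,285 = 1,758.91.
After rounding ($1): Haddad $3,518; Ibarra $14,071; Bergstrom $24,625; Petrov $5,277; Becker $7,036; Kowalski $1,759. Sum = $56,286.
Difference $56,285 − $56,286 = −$1 applied to largest profit-interest units (Bergstrom): Bergstrom becomes $24,624.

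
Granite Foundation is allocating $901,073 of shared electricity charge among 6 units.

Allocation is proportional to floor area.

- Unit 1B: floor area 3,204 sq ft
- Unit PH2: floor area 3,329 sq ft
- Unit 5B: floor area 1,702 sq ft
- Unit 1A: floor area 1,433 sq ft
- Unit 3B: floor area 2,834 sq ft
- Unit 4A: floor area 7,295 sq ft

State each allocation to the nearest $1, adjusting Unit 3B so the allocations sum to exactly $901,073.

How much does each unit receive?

Unit 1B: $145,832 · Unit PH2: $151,522 · Unit 5B: $77,468 · Unit 1A: $65,224 · Unit 3B: $128,990 · Unit 4A: $332,037

Total floor area = 19,797.
Unrounded shares: Unit 1B 3,204/19,797 × $901,073 = 145,832.09; Unit PH2 3,329/19,797 × $901,073 = 151,521.54; Unit 5B 1,702/19,797 × $901,073 = 77,467.61; Unit 1A 1,433/19,797 × $901,073 = 65,223.90; Unit 3B 2,834/19,797 × $901,073 = 128,991.31; Unit 4A 7,295/19,797 × $901,073 = 332,036.55.
After rounding ($1): Unit 1B $145,832; Unit PH2 $151,522; Unit 5B $77,468; Unit 1A $65,224; Unit 3B $128,991; Unit 4A $332,037. Sum = $901,074.
Difference $901,073 − $901,074 = −$1 applied to Unit 3B: Unit 3B becomes $128,990.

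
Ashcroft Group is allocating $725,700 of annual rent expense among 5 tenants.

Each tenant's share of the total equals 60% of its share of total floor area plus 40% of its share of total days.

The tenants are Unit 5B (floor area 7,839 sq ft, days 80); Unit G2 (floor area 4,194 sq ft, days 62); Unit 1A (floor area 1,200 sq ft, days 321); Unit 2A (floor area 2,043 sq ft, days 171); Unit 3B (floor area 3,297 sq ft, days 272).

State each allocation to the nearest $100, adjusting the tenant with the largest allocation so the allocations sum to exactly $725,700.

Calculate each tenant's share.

Totals — floor area 18,573, days 906.
Combined weights (60% floor area + 40% days): Unit 5B 0.2886; Unit G2 0.1629; Unit 1A 0.1805; Unit 2A 0.1415; Unit 3B 0.2266.
Pro-rata amounts: Unit 5B 209,407.02; Unit G2 118,187.55; Unit 1A 130,980.00; Unit 2A 102,683.44; Unit 3B 164,441.99.
At nearest $100: Unit 5B $209,400; Unit G2 $118,200; Unit 1A $131,000; Unit 2A $102,700; Unit 3B $164,400. Sum = $725,700.
Rounded total matches; no reconciliation needed.

Unit 5B: $209,400 · Unit G2: $118,200 · Unit 1A: $131,000 · Unit 2A: $102,700 · Unit 3B: $164,400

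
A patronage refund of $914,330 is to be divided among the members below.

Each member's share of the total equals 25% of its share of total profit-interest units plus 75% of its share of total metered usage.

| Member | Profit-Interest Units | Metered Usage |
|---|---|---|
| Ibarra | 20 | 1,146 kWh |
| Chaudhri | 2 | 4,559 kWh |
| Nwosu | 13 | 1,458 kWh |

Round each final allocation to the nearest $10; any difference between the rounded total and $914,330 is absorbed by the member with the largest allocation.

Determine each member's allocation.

Profit-interest units total 35; metered usage total 7,163.
Combined weights (25% profit-interest units + 75% metered usage): Ibarra 0.2628; Chaudhri 0.4916; Nwosu 0.2455.
Proportional shares: Ibarra 240,330.51; Chaudhri 449,516.26; Nwosu 224,483.23.
After rounding ($10): Ibarra $240,330; Chaudhri $449,520; Nwosu $224,480. Sum = $914,330.
Sum already equals the total — no adjustment.

Ibarra: $240,330; Chaudhri: $449,520; Nwosu: $224,480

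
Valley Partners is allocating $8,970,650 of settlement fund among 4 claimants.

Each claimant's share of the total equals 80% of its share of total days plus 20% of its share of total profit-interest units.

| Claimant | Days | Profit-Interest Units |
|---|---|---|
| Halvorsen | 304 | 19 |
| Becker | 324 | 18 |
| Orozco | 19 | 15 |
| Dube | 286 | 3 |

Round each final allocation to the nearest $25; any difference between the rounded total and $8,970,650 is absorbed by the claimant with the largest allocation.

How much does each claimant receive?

Halvorsen: $2,958,125; Becker: $3,079,325; Orozco: $635,450; Dube: $2,297,750

Days total 933; profit-interest units total 55.
Composite weights (80% days + 20% profit-interest units): Halvorsen 0.3298; Becker 0.3433; Orozco 0.0708; Dube 0.2561.
Proportional shares: Halvorsen 2,958,120.57; Becker 3,079,337.54; Orozco 635,453.82; Dube 2,297,738.08.
Rounded to nearest $25: Halvorsen $2,958,125; Becker $3,079,350; Orozco $635,450; Dube $2,297,750. Sum = $8,970,675.
Difference $8,970,650 − $8,970,675 = −$25 applied to largest allocation (Becker): Becker becomes $3,079,325.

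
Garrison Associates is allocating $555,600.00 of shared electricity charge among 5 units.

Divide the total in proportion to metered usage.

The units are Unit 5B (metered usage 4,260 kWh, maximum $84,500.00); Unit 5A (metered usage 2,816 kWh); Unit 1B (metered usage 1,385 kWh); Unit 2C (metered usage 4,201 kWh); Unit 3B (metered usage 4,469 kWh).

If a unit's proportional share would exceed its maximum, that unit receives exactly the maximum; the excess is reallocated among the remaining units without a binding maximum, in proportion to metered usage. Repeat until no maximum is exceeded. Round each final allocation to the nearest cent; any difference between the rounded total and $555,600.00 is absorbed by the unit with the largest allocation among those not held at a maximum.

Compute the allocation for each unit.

Unit 5B: $84,500.00 · Unit 5A: $103,070.28 · Unit 1B: $50,693.30 · Unit 2C: $153,763.58 · Unit 3B: $163,572.84

Metered usage total: 17,131.
Unconstrained shares: Unit 5B 138,162.1622; Unit 5A 91,329.7297; Unit 1B 44,918.9189; Unit 2C 136,248.6486; Unit 3B 144,940.5405.
Cap binds for Unit 5B ($84,500.00); remaining pool $471,100.00 reallocated over remaining metered usage 12,871.
Remaining shares: Unit 5A 103,070.2820 → $103,070.28; Unit 1B 50,693.3028 → $50,693.30; Unit 2C 153,763.5848 → $153,763.58; Unit 3B 163,572.8304 → $163,572.83.
Rounding difference +$0.01 applied to Unit 3B → $163,572.84.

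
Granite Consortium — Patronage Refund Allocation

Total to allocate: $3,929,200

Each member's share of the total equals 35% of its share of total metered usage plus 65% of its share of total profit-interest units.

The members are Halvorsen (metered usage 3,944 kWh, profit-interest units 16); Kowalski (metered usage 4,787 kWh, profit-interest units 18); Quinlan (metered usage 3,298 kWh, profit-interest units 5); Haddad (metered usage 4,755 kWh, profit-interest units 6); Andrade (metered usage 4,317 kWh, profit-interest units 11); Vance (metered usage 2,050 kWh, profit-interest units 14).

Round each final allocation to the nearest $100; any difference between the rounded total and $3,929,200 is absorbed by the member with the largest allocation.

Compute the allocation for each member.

Halvorsen: $818,000 | Kowalski: $941,100 | Quinlan: $378,300 | Haddad: $501,400 | Andrade: $657,800 | Vance: $632,600

Metered usage total 23,151; profit-interest units total 70.
Blended shares (35% metered usage + 65% profit-interest units): Halvorsen 0.2082; Kowalski 0.2395; Quinlan 0.0963; Haddad 0.1276; Andrade 0.1674; Vance 0.1610.
Unrounded shares: Halvorsen 818,049.08; Kowalski 941,095.98; Quinlan 378,335.55; Haddad 501,369.96; Andrade 657,778.95; Vance 632,570.48.
After rounding ($100): Halvorsen $818,000; Kowalski $941,100; Quinlan $378,300; Haddad $501,400; Andrade $657,800; Vance $632,600. Sum = $3,929,200.
Sum already equals the total — no adjustment.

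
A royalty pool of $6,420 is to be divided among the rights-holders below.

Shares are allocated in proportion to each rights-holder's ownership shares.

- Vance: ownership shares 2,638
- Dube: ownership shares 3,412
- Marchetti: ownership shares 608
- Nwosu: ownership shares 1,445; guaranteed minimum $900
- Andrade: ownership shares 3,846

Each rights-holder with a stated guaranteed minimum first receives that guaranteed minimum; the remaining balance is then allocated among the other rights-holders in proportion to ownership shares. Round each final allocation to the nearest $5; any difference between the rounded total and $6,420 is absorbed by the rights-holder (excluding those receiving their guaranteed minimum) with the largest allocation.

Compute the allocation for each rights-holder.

Guaranteed amounts: Nwosu $900. Remaining pool $5,520.
Remaining pool split over remaining ownership shares 10,504: Vance 1,386.31 → $1,385; Dube 1,793.05 → $1,795; Marchetti 319.51 → $320; Andrade 2,021.13 → $2,020.

Vance: $1,385; Dube: $1,795; Marchetti: $320; Nwosu: $900; Andrade: $2,020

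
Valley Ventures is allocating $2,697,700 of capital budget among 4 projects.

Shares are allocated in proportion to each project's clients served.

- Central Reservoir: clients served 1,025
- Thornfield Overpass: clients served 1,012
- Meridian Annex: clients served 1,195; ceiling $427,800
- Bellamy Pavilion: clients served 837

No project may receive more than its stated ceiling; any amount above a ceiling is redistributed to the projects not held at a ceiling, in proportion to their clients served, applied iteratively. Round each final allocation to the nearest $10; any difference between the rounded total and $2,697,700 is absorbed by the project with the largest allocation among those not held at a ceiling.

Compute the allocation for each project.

Clients served total: 4,069.
Unconstrained shares: Central Reservoir 679,563.16; Thornfield Overpass 670,944.31; Meridian Annex 792,271.20; Bellamy Pavilion 554,921.33.
Cap binds for Meridian Annex ($427,800); residual $2,269,900 reallocated over remaining clients served 2,874.
Shares after redistribution: Central Reservoir 809,550.28 → $809,550; Thornfield Overpass 799,282.81 → $799,280; Bellamy Pavilion 661,066.91 → $661,070.

Central Reservoir: $809,550; Thornfield Overpass: $799,280; Meridian Annex: $427,800; Bellamy Pavilion: $661,070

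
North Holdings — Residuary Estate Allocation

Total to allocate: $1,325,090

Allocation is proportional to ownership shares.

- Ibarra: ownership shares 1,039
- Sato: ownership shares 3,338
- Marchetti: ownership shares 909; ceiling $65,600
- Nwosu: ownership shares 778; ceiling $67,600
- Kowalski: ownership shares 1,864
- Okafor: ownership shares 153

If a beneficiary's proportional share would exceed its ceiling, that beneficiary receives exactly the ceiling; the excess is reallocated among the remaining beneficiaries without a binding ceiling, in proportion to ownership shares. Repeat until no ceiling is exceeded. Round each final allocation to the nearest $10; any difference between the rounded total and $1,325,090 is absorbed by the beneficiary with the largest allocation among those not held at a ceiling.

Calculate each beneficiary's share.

Ibarra: $193,680 · Sato: $622,230 · Marchetti: $65,600 · Nwosu: $67,600 · Kowalski: $347,460 · Okafor: $28,520

Total ownership shares = 8,081.
Unconstrained shares: Ibarra 170,371.06; Sato 547,351.86; Marchetti 149,054.18; Nwosu 127,573.32; Kowalski 305,651.25; Okafor 25,088.33.
Held at cap: Marchetti ($65,600), Nwosu ($67,600); residual $1,191,890 reallocated over remaining ownership shares 6,394.
Redistributed shares: Ibarra 193,677.46 → $193,680; Sato 622,228.47 → $622,230; Kowalski 347,463.71 → $347,460; Okafor 28,520.36 → $28,520.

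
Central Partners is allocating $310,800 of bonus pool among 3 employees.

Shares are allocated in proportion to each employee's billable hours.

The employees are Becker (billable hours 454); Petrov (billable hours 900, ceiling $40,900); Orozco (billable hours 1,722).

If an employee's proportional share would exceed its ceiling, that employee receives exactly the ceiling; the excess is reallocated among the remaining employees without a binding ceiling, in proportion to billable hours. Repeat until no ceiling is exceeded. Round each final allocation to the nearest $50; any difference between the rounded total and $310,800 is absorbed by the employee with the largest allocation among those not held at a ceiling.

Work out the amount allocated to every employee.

Becker: $56,300; Petrov: $40,900; Orozco: $213,600

Sum of billable hours: 3,076.
Proportional shares (ignoring caps): Becker 45,872.30; Petrov 90,936.28; Orozco 173,991.42.
Cap binds for Petrov ($40,900); remaining pool $269,900 reallocated over remaining billable hours 2,176.
Remaining shares: Becker 56,311.86 → $56,300; Orozco 213,588.14 → $213,600.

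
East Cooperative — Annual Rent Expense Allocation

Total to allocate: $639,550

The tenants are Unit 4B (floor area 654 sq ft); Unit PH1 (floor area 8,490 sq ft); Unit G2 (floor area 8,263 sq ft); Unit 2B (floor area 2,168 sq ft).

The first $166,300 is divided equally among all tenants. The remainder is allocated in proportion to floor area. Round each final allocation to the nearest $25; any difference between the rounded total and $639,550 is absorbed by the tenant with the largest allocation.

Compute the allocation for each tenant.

Unit 4B: $57,375; Unit PH1: $246,825; Unit G2: $241,350; Unit 2B: $94,000

Equal tier: $166,300 ÷ 4 = $41,575 apiece.
Remainder $473,250 by floor area (total 19,575): Unit 4B 15,811.26 → $15,800; Unit PH1 205,256.32 → $205,250; Unit G2 199,768.31 → $199,775; Unit 2B 52,414.10 → $52,425.
Totals: Unit 4B $41,575 + $15,800 = $57,375; Unit PH1 $41,575 + $205,250 = $246,825; Unit G2 $41,575 + $199,775 = $241,350; Unit 2B $41,575 + $52,425 = $94,000.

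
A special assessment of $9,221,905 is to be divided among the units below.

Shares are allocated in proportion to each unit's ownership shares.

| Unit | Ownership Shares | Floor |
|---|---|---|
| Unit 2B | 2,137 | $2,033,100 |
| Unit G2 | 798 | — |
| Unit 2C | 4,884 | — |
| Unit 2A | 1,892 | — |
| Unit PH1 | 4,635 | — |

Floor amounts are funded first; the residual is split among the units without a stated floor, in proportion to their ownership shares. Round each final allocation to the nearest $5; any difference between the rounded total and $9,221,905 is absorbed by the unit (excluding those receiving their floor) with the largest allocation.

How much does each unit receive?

Minimums first: Unit 2B $2,033,100. Balance $7,188,805.
Balance split over remaining ownership shares 12,209: Unit G2 469,871.93 → $469,870; Unit 2C 2,875,757.52 → $2,875,760; Unit 2A 1,114,032.19 → $1,114,030; Unit PH1 2,729,143.35 → $2,729,145.

Unit 2B: $2,033,100 · Unit G2: $469,870 · Unit 2C: $2,875,760 · Unit 2A: $1,114,030 · Unit PH1: $2,729,145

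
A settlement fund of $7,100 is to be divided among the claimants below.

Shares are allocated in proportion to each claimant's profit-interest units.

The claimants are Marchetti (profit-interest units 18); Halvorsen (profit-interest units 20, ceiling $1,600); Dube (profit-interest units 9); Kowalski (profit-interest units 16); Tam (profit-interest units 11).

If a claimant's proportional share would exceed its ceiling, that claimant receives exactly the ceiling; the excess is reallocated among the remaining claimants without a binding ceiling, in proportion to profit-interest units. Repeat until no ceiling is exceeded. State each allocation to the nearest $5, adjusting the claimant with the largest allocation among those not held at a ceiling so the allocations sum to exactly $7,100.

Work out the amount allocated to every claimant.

Marchetti: $1,835 · Halvorsen: $1,600 · Dube: $915 · Kowalski: $1,630 · Tam: $1,120

Profit-interest units total: 74.
Unconstrained shares: Marchetti 1,727.03; Halvorsen 1,918.92; Dube 863.51; Kowalski 1,535.14; Tam 1,055.41.
Held at cap: Halvorsen ($1,600); balance $5,500 reallocated over remaining profit-interest units 54.
Shares after redistribution: Marchetti 1,833.33 → $1,835; Dube 916.67 → $915; Kowalski 1,629.63 → $1,630; Tam 1,120.37 → $1,120.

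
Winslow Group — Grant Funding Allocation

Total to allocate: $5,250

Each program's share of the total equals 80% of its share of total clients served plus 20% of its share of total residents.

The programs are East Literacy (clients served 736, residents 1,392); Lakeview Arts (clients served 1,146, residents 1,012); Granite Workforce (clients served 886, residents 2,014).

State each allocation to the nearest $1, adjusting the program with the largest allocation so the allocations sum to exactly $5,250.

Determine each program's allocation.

East Literacy: $1,448; Lakeview Arts: $1,979; Granite Workforce: $1,823

Totals — clients served 2,768, residents 4,418.
Composite weights (80% clients served + 20% residents): East Literacy 0.2757; Lakeview Arts 0.3770; Granite Workforce 0.3472.
Proportional shares: East Literacy 1,447.59; Lakeview Arts 1,979.39; Granite Workforce 1,823.02.
After rounding ($1): East Literacy $1,448; Lakeview Arts $1,979; Granite Workforce $1,823. Sum = $5,250.
No rounding difference to absorb.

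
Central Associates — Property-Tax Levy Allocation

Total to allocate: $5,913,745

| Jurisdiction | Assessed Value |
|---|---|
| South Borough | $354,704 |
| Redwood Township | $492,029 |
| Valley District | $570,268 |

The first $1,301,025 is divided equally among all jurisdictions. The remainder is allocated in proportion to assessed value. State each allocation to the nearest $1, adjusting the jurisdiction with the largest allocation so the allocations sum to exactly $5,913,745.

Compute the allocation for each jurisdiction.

South Borough: $1,588,332 | Redwood Township: $2,035,362 | Valley District: $2,290,051

Equal tier: $1,301,025 ÷ 3 = $433,675 apiece.
Remainder $4,612,720 by assessed value (total 1,417,001): South Borough 1,154,657.08 → $1,154,657; Redwood Township 1,601,686.95 → $1,601,687; Valley District 1,856,375.97 → $1,856,376.
Totals: South Borough $433,675 + $1,154,657 = $1,588,332; Redwood Township $433,675 + $1,601,687 = $2,035,362; Valley District $433,675 + $1,856,376 = $2,290,051.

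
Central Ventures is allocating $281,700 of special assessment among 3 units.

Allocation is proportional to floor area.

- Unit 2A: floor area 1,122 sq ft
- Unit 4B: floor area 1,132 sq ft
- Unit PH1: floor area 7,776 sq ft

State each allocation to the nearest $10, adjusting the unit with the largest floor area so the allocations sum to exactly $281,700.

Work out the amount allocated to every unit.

Unit 2A: $31,510 · Unit 4B: $31,790 · Unit PH1: $218,400

Floor area total: 10,030.
Unrounded shares: Unit 2A 1,122/10,030 × $281,700 = 31,512.20; Unit 4B 1,132/10,030 × $281,700 = 31,793.06; Unit PH1 7,776/10,030 × $281,700 = 218,394.74.
Rounded to nearest $10: Unit 2A $31,510; Unit 4B $31,790; Unit PH1 $218,390. Sum = $281,690.
Difference $281,700 − $281,690 = +$10 applied to largest floor area (Unit PH1): Unit PH1 becomes $218,400.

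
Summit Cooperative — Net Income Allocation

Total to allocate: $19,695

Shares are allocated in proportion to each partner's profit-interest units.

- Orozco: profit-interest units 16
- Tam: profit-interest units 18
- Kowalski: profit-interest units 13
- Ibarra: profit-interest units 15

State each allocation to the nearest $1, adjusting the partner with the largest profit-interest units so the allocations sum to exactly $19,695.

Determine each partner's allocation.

Orozco: $5,083; Tam: $5,717; Kowalski: $4,130; Ibarra: $4,765

Total profit-interest units = 62.
Unrounded shares: Orozco 16/62 × $19,695 = 5,082.58; Tam 18/62 × $19,695 = 5,717.90; Kowalski 13/62 × $19,695 = 4,129.60; Ibarra 15/62 × $19,695 = 4,764.92.
After rounding ($1): Orozco $5,083; Tam $5,718; Kowalski $4,130; Ibarra $4,765. Sum = $19,696.
Difference $19,695 − $19,696 = −$1 applied to largest profit-interest units (Tam): Tam becomes $5,717.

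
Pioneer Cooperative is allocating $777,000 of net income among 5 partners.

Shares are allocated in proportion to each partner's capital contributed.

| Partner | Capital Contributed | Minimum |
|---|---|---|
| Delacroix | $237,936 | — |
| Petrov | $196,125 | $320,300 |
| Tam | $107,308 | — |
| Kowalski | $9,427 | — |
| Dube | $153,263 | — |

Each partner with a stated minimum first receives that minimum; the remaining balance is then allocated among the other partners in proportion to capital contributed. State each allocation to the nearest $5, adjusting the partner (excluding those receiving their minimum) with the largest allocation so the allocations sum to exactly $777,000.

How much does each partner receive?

Minimums first: Petrov $320,300. Remaining pool $456,700.
Remaining pool split over remaining capital contributed 507,934: Delacroix 213,936.01 → $213,935; Tam 96,484.12 → $96,485; Kowalski 8,476.12 → $8,475; Dube 137,803.75 → $137,805.

Delacroix: $213,935; Petrov: $320,300; Tam: $96,485; Kowalski: $8,475; Dube: $137,805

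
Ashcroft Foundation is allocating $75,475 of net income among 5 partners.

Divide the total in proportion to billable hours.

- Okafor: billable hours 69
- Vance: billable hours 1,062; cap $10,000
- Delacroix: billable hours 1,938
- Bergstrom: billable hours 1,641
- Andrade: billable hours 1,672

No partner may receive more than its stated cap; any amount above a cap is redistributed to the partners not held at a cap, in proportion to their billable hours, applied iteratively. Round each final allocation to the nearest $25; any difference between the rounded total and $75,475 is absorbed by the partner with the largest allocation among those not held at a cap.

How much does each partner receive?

Okafor: $850 | Vance: $10,000 | Delacroix: $23,850 | Bergstrom: $20,200 | Andrade: $20,575

Sum of billable hours: 6,382.
Unconstrained shares: Okafor 816.01; Vance 12,559.46; Delacroix 22,919.23; Bergstrom 19,406.84; Andrade 19,773.46.
Cap binds for Vance ($10,000); remaining pool $65,475 reallocated over remaining billable hours 5,320.
Remaining shares: Okafor 849.21 → $850; Delacroix 23,851.61 → $23,850; Bergstrom 20,196.33 → $20,200; Andrade 20,577.86 → $20,575.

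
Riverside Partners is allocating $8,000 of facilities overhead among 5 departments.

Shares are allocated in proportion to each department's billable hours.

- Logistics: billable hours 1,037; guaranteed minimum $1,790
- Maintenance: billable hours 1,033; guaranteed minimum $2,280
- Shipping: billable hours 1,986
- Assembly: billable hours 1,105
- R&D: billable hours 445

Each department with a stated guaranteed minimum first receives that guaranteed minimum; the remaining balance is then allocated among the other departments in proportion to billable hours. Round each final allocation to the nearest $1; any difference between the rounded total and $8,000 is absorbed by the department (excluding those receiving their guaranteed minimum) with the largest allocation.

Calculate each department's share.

Minimums first: Logistics $1,790; Maintenance $2,280. Remaining pool $3,930.
Remaining pool split over remaining billable hours 3,536: Shipping 2,207.29 → $2,207; Assembly 1,228.12 → $1,228; R&D 494.58 → $495.

Logistics: $1,790; Maintenance: $2,280; Shipping: $2,207; Assembly: $1,228; R&D: $495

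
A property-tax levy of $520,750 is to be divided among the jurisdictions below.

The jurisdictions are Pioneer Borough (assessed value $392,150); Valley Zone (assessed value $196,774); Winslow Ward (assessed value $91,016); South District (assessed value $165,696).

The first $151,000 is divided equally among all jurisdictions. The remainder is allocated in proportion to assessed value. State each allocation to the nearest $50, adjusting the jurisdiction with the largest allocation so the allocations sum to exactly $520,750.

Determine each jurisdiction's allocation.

Pioneer Borough: $209,200 | Valley Zone: $123,800 | Winslow Ward: $77,550 | South District: $110,200

First tranche $151,000 split equally: $37,750 each.
Remainder $369,750 by assessed value (total 845,636): Pioneer Borough 171,465.57 → $171,450; Valley Zone 86,038.42 → $86,050; Winslow Ward 39,796.28 → $39,800; South District 72,449.73 → $72,450.
Totals: Pioneer Borough $37,750 + $171,450 = $209,200; Valley Zone $37,750 + $86,050 = $123,800; Winslow Ward $37,750 + $39,800 = $77,550; South District $37,750 + $72,450 = $110,200.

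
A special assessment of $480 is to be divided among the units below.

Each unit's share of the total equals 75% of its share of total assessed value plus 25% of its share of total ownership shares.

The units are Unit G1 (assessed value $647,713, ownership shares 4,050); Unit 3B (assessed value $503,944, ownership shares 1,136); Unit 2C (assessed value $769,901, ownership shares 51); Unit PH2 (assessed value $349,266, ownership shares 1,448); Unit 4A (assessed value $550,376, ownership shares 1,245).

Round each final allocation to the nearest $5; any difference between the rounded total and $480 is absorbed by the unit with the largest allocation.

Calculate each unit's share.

Unit G1: $145 · Unit 3B: $80 · Unit 2C: $100 · Unit PH2: $65 · Unit 4A: $90

Totals — assessed value 2,821,200, ownership shares 7,930.
Combined weights (75% assessed value + 25% ownership shares): Unit G1 0.2999; Unit 3B 0.1698; Unit 2C 0.2063; Unit PH2 0.1385; Unit 4A 0.1856.
Proportional shares: Unit G1 143.94; Unit 3B 81.50; Unit 2C 99.02; Unit PH2 66.48; Unit 4A 89.07.
Rounded to nearest $5: Unit G1 $145; Unit 3B $80; Unit 2C $100; Unit PH2 $65; Unit 4A $90. Sum = $480.
Sum already equals the total — no adjustment.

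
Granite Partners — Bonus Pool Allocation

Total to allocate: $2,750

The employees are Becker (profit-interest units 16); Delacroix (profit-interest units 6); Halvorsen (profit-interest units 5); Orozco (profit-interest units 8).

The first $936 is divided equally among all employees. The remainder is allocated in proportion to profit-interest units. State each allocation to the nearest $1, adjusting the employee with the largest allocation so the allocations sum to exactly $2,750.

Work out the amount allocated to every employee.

$936 shared equally gives $234 per employee.
Remainder $1,814 by profit-interest units (total 35): Becker 829.26 → $829; Delacroix 310.97 → $311; Halvorsen 259.14 → $259; Orozco 414.63 → $415.
Totals: Becker $234 + $829 = $1,063; Delacroix $234 + $311 = $545; Halvorsen $234 + $259 = $493; Orozco $234 + $415 = $649.

Becker: $1,063 | Delacroix: $545 | Halvorsen: $493 | Orozco: $649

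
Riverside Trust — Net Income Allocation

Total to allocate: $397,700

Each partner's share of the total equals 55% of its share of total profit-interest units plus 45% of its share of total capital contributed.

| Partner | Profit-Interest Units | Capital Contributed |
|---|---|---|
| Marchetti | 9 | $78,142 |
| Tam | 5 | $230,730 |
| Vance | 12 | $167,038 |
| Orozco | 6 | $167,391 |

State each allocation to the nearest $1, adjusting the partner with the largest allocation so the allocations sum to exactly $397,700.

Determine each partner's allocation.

Totals — profit-interest units 32, capital contributed 643,301.
Composite weights (55% profit-interest units + 45% capital contributed): Marchetti 0.2093; Tam 0.2473; Vance 0.3231; Orozco 0.2202.
Pro-rata amounts: Marchetti 83,258.16; Tam 98,365.95; Vance 128,495.25; Orozco 87,580.64.
After rounding ($1): Marchetti $83,258; Tam $98,366; Vance $128,495; Orozco $87,581. Sum = $397,700.
Rounded total matches; no reconciliation needed.

Marchetti: $83,258 · Tam: $98,366 · Vance: $128,495 · Orozco: $87,581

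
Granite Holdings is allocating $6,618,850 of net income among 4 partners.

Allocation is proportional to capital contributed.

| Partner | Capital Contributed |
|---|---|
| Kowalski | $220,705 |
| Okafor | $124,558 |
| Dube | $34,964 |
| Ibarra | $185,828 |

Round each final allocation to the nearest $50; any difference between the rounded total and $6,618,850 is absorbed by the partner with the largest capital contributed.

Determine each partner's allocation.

Total capital contributed = 220,705 + 124,558 + 34,964 + 185,828 = 566,055.
Proportional shares: Kowalski 2,580,691.43; Okafor 1,456,449.85; Dube 408,832.13; Ibarra 2,172,876.59.
At nearest $50: Kowalski $2,580,700; Okafor $1,456,450; Dube $408,850; Ibarra $2,172,900. Sum = $6,618,900.
Difference $6,618,850 − $6,618,900 = −$50 applied to largest capital contributed (Kowalski): Kowalski becomes $2,580,650.

Kowalski: $2,580,650 · Okafor: $1,456,450 · Dube: $408,850 · Ibarra: $2,172,900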